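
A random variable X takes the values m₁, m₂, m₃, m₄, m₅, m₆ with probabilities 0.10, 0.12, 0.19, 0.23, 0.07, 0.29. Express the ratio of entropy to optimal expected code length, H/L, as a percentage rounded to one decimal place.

Entropy H = −Σ p log₂ p ≈ 2.4286 bits.
Huffman merges: 7/100+1/10→17/100; 3/25+17/100→29/100; 19/100+23/100→21/50; 29/100+29/100→29/50; 21/50+29/50→1. L = 123/50 ≈ 2.4600.
Efficiency = H/L = 2.4286/2.4600 = 98.7%.

98.7%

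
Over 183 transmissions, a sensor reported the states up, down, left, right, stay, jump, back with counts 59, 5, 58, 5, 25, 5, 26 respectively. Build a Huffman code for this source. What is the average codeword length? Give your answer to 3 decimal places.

Probabilities are the counts divided by 183.
Repeatedly combine the two least-probable nodes; the expected code length is the sum of the merged weights.
merge 5/183 + 5/183 → 10/183
merge 5/183 + 10/183 → 5/61
merge 5/61 + 25/183 → 40/183
merge 26/183 + 40/183 → 22/61
merge 58/183 + 59/183 → 39/61
merge 22/61 + 39/61 → 1
L = 10/183 + 5/61 + 40/183 + 22/61 + 39/61 + 1 = 431/183 ≈ 2.355 bits/symbol.

2.355 bits/symbol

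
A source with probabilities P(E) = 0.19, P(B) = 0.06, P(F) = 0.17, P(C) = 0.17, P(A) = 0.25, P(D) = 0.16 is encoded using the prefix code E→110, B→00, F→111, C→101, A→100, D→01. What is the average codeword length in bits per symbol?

L̄ = Σ pᵢ·ℓᵢ = 0.19·3 + 0.06·2 + 0.17·3 + 0.17·3 + 0.25·3 + 0.16·2 = 2.78 bits/symbol.

2.78 bits/symbol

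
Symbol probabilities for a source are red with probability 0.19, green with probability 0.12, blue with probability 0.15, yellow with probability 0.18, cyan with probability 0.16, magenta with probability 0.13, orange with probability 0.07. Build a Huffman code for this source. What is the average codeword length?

2.81 bits/symbol

Repeatedly combine the two least-probable nodes; the expected code length is the sum of the merged weights.
merge 7/100 + 3/25 → 19/100
merge 13/100 + 3/20 → 7/25
merge 4/25 + 9/50 → 17/50
merge 19/100 + 19/100 → 19/50
merge 7/25 + 17/50 → 31/50
merge 19/50 + 31/50 → 1
L = 19/100 + 7/25 + 17/50 + 19/50 + 31/50 + 1 = 281/100 = 2.81 bits/symbol.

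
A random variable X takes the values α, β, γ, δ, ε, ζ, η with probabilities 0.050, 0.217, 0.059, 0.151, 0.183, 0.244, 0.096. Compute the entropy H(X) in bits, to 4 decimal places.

H = −Σ pᵢ log₂ pᵢ.
−0.050·log₂(0.050) = 0.2161
−0.217·log₂(0.217) = 0.4783
−0.059·log₂(0.059) = 0.2409
−0.151·log₂(0.151) = 0.4118
−0.183·log₂(0.183) = 0.4484
−0.244·log₂(0.244) = 0.4966
−0.096·log₂(0.096) = 0.3246
Sum ≈ 2.6166 → 2.6166 bits.

2.6166 bits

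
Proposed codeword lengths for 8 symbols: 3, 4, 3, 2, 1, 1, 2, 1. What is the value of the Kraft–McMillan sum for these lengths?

2.3125

With common denominator 2^4 = 16: Σ 2^(−ℓᵢ) = 2/16 + 1/16 + 2/16 + 4/16 + 8/16 + 8/16 + 4/16 + 8/16 = 37/16 = 2.3125.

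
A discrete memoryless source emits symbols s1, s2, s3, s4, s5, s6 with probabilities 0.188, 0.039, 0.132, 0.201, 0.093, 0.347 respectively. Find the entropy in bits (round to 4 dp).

H = −Σ pᵢ log₂ pᵢ.
−0.188·log₂(0.188) = 0.4533
−0.039·log₂(0.039) = 0.1825
−0.132·log₂(0.132) = 0.3856
−0.201·log₂(0.201) = 0.4653
−0.093·log₂(0.093) = 0.3187
−0.347·log₂(0.347) = 0.5299
Sum ≈ 2.3353 → 2.3353 bits.

2.3353 bits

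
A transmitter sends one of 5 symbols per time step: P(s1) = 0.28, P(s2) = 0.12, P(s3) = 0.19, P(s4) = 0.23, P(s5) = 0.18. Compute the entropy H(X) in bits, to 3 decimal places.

H = −Σ pᵢ log₂ pᵢ.
−0.28·log₂(0.28) = 0.5142
−0.12·log₂(0.12) = 0.3671
−0.19·log₂(0.19) = 0.4552
−0.23·log₂(0.23) = 0.4877
−0.18·log₂(0.18) = 0.4453
Sum ≈ 2.2695 → 2.269 bits.

2.269 bits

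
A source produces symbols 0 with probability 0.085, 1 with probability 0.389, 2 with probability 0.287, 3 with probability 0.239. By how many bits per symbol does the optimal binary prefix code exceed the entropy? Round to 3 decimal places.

Entropy H = −Σ p log₂ p ≈ 1.8425 bits.
Huffman merges: 17/200+239/1000→81/250; 287/1000+81/250→611/1000; 389/1000+611/1000→1. L = 387/200 ≈ 1.9350.
L − H = 1.9350 − 1.8425 = 0.092 bits.

0.092 bits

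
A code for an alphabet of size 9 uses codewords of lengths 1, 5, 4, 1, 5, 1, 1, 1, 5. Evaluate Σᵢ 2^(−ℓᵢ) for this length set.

With common denominator 2^5 = 32: Σ 2^(−ℓᵢ) = 16/32 + 1/32 + 2/32 + 16/32 + 1/32 + 16/32 + 16/32 + 16/32 + 1/32 = 85/32 = 2.65625.

2.65625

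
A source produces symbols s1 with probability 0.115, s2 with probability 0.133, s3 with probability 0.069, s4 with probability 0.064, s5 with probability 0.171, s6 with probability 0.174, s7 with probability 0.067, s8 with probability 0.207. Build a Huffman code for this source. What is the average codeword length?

Repeatedly combine the two least-probable nodes; the expected code length is the sum of the merged weights.
merge 8/125 + 67/1000 → 131/1000
merge 69/1000 + 23/200 → 23/125
merge 131/1000 + 133/1000 → 33/125
merge 171/1000 + 87/500 → 69/200
merge 23/125 + 207/1000 → 391/1000
merge 33/125 + 69/200 → 609/1000
merge 391/1000 + 609/1000 → 1
L = 131/1000 + 23/125 + 33/125 + 69/200 + 391/1000 + 609/1000 + 1 = 731/250 = 2.924 bits/symbol.

2.924 bits/symbol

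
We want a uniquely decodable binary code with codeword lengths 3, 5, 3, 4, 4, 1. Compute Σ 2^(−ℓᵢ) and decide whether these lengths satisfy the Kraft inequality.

0.90625; yes

With common denominator 2^5 = 32: Σ 2^(−ℓᵢ) = 4/32 + 1/32 + 4/32 + 2/32 + 2/32 + 16/32 = 29/32 = 0.90625.
Kraft's inequality requires Σ ≤ 1; here Σ = 0.90625 ≤ 1, so such a prefix code exists.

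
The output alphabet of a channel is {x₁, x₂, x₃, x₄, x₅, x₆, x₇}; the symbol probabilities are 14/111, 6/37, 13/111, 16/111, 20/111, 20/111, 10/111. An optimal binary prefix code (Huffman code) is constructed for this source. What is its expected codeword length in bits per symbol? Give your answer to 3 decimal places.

2.820 bits/symbol

Repeatedly combine the two least-probable nodes; the expected code length is the sum of the merged weights.
merge 10/111 + 13/111 → 23/111
merge 14/111 + 16/111 → 10/37
merge 6/37 + 20/111 → 38/111
merge 20/111 + 23/111 → 43/111
merge 10/37 + 38/111 → 68/111
merge 43/111 + 68/111 → 1
L = 23/111 + 10/37 + 38/111 + 43/111 + 68/111 + 1 = 313/111 ≈ 2.820 bits/symbol.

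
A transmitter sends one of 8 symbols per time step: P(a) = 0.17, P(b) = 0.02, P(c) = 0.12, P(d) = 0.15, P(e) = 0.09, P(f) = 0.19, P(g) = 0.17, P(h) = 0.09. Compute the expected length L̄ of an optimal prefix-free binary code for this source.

Repeatedly combine the two least-probable nodes; the expected code length is the sum of the merged weights.
merge 1/50 + 9/100 → 11/100
merge 9/100 + 11/100 → 1/5
merge 3/25 + 3/20 → 27/100
merge 17/100 + 17/100 → 17/50
merge 19/100 + 1/5 → 39/100
merge 27/100 + 17/50 → 61/100
merge 39/100 + 61/100 → 1
L = 11/100 + 1/5 + 27/100 + 17/50 + 39/100 + 61/100 + 1 = 73/25 = 2.92 bits/symbol.

2.92 bits/symbol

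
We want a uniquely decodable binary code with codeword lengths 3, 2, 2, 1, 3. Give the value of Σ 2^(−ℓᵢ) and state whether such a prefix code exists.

1.25; no

With common denominator 2^3 = 8: Σ 2^(−ℓᵢ) = 1/8 + 2/8 + 2/8 + 4/8 + 1/8 = 10/8 = 1.25.
Kraft's inequality requires Σ ≤ 1; here Σ = 1.25 > 1, so no such prefix code exists.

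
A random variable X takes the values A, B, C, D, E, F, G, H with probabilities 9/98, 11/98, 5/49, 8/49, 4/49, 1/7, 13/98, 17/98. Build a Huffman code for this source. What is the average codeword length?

Repeatedly combine the two least-probable nodes; the expected code length is the sum of the merged weights.
merge 4/49 + 9/98 → 17/98
merge 5/49 + 11/98 → 3/14
merge 13/98 + 1/7 → 27/98
merge 8/49 + 17/98 → 33/98
merge 17/98 + 3/14 → 19/49
merge 27/98 + 33/98 → 30/49
merge 19/49 + 30/49 → 1
L = 17/98 + 3/14 + 27/98 + 33/98 + 19/49 + 30/49 + 1 = 3 bits/symbol.

3 bits/symbol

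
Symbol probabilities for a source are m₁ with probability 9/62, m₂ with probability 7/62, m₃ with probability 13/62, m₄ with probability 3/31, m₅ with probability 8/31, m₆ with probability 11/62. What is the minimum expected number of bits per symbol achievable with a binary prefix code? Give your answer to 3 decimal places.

2.532 bits/symbol

Repeatedly combine the two least-probable nodes; the expected code length is the sum of the merged weights.
merge 3/31 + 7/62 → 13/62
merge 9/62 + 11/62 → 10/31
merge 13/62 + 13/62 → 13/31
merge 8/31 + 10/31 → 18/31
merge 13/31 + 18/31 → 1
L = 13/62 + 10/31 + 13/31 + 18/31 + 1 = 157/62 ≈ 2.532 bits/symbol.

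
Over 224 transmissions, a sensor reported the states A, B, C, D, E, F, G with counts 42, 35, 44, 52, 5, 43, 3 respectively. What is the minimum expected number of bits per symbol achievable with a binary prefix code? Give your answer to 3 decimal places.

Probabilities are the counts divided by 224.
Repeatedly combine the two least-probable nodes; the expected code length is the sum of the merged weights.
merge 3/224 + 5/224 → 1/28
merge 1/28 + 5/32 → 43/224
merge 3/16 + 43/224 → 85/224
merge 43/224 + 11/56 → 87/224
merge 13/56 + 85/224 → 137/224
merge 87/224 + 137/224 → 1
L = 1/28 + 43/224 + 85/224 + 87/224 + 137/224 + 1 = 73/28 ≈ 2.607 bits/symbol.

2.607 bits/symbol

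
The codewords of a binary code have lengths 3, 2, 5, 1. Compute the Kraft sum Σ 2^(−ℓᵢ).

0.90625

With common denominator 2^5 = 32: Σ 2^(−ℓᵢ) = 4/32 + 8/32 + 1/32 + 16/32 = 29/32 = 0.90625.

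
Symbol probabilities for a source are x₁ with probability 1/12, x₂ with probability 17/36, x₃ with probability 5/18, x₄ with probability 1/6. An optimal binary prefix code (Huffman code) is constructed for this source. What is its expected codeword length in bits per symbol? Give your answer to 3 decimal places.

Repeatedly combine the two least-probable nodes; the expected code length is the sum of the merged weights.
merge 1/12 + 1/6 → 1/4
merge 1/4 + 5/18 → 19/36
merge 17/36 + 19/36 → 1
L = 1/4 + 19/36 + 1 = 16/9 ≈ 1.778 bits/symbol.

1.778 bits/symbol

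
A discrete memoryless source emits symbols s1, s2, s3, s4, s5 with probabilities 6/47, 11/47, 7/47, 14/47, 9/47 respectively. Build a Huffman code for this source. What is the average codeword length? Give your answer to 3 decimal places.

2.277 bits/symbol

Repeatedly combine the two least-probable nodes; the expected code length is the sum of the merged weights.
merge 6/47 + 7/47 → 13/47
merge 9/47 + 11/47 → 20/47
merge 13/47 + 14/47 → 27/47
merge 20/47 + 27/47 → 1
L = 13/47 + 20/47 + 27/47 + 1 = 107/47 ≈ 2.277 bits/symbol.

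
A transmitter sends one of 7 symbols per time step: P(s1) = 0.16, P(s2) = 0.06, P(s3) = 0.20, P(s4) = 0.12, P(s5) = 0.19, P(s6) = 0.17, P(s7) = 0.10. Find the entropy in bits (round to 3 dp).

2.720 bits

H = −Σ pᵢ log₂ pᵢ.
−0.16·log₂(0.16) = 0.4230
−0.06·log₂(0.06) = 0.2435
−0.20·log₂(0.20) = 0.4644
−0.12·log₂(0.12) = 0.3671
−0.19·log₂(0.19) = 0.4552
−0.17·log₂(0.17) = 0.4346
−0.10·log₂(0.10) = 0.3322
Sum ≈ 2.7200 → 2.720 bits.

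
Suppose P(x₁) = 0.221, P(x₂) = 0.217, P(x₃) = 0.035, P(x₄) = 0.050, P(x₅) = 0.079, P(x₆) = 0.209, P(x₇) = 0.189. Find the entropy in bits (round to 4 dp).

H = −Σ pᵢ log₂ pᵢ.
−0.221·log₂(0.221) = 0.4813
−0.217·log₂(0.217) = 0.4783
−0.035·log₂(0.035) = 0.1693
−0.050·log₂(0.050) = 0.2161
−0.079·log₂(0.079) = 0.2893
−0.209·log₂(0.209) = 0.4720
−0.189·log₂(0.189) = 0.4543
Sum ≈ 2.5606 → 2.5606 bits.

2.5606 bits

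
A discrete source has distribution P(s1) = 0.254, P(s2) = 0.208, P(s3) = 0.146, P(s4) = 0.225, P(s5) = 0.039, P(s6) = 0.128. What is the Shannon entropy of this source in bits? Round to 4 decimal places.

H = −Σ pᵢ log₂ pᵢ.
−0.254·log₂(0.254) = 0.5022
−0.208·log₂(0.208) = 0.4712
−0.146·log₂(0.146) = 0.4053
−0.225·log₂(0.225) = 0.4842
−0.039·log₂(0.039) = 0.1825
−0.128·log₂(0.128) = 0.3796
Sum ≈ 2.4250 → 2.4250 bits.

2.4250 bits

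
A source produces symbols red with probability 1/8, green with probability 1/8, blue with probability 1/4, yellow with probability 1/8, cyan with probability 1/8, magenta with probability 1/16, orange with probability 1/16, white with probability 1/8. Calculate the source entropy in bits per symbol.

Each probability is a power of 1/2, so log₂(1/p) is an integer.
H = Σ p·log₂(1/p) = 1/8·3 + 1/8·3 + 1/4·2 + 1/8·3 + 1/8·3 + 1/16·4 + 1/16·4 + 1/8·3 = 2.875 bits.

2.875 bits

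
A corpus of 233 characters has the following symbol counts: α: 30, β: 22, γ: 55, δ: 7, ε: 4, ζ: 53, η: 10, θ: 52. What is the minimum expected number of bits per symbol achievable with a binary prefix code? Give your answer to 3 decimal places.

2.635 bits/symbol

Probabilities are the counts divided by 233.
Repeatedly combine the two least-probable nodes; the expected code length is the sum of the merged weights.
merge 4/233 + 7/233 → 11/233
merge 10/233 + 11/233 → 21/233
merge 21/233 + 22/233 → 43/233
merge 30/233 + 43/233 → 73/233
merge 52/233 + 53/233 → 105/233
merge 55/233 + 73/233 → 128/233
merge 105/233 + 128/233 → 1
L = 11/233 + 21/233 + 43/233 + 73/233 + 105/233 + 128/233 + 1 = 614/233 ≈ 2.635 bits/symbol.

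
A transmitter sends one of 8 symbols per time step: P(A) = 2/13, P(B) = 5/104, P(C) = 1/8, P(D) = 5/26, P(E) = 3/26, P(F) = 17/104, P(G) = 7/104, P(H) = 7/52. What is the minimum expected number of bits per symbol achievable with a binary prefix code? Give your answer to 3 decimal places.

Repeatedly combine the two least-probable nodes; the expected code length is the sum of the merged weights.
merge 5/104 + 7/104 → 3/26
merge 3/26 + 3/26 → 3/13
merge 1/8 + 7/52 → 27/104
merge 2/13 + 17/104 → 33/104
merge 5/26 + 3/13 → 11/26
merge 27/104 + 33/104 → 15/26
merge 11/26 + 15/26 → 1
L = 3/26 + 3/13 + 27/104 + 33/104 + 11/26 + 15/26 + 1 = 38/13 ≈ 2.923 bits/symbol.

2.923 bits/symbol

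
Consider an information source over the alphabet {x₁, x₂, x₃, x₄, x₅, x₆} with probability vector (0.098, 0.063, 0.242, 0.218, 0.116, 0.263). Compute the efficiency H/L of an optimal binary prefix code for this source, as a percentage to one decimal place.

Entropy H = −Σ p log₂ p ≈ 2.4214 bits.
Huffman merges: 63/1000+49/500→161/1000; 29/250+161/1000→277/1000; 109/500+121/500→23/50; 263/1000+277/1000→27/50; 23/50+27/50→1. L = 1219/500 ≈ 2.4380.
Efficiency = H/L = 2.4214/2.4380 = 99.3%.

99.3%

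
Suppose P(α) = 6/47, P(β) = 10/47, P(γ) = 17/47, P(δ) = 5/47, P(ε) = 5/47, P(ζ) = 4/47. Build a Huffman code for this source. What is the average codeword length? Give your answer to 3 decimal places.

2.426 bits/symbol

Repeatedly combine the two least-probable nodes; the expected code length is the sum of the merged weights.
merge 4/47 + 5/47 → 9/47
merge 5/47 + 6/47 → 11/47
merge 9/47 + 10/47 → 19/47
merge 11/47 + 17/47 → 28/47
merge 19/47 + 28/47 → 1
L = 9/47 + 11/47 + 19/47 + 28/47 + 1 = 114/47 ≈ 2.426 bits/symbol.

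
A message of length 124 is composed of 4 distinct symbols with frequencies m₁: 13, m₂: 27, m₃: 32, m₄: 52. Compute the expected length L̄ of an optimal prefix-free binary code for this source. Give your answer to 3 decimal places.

Probabilities are the counts divided by 124.
Repeatedly combine the two least-probable nodes; the expected code length is the sum of the merged weights.
merge 13/124 + 27/124 → 10/31
merge 8/31 + 10/31 → 18/31
merge 13/31 + 18/31 → 1
L = 10/31 + 18/31 + 1 = 59/31 ≈ 1.903 bits/symbol.

1.903 bits/symbol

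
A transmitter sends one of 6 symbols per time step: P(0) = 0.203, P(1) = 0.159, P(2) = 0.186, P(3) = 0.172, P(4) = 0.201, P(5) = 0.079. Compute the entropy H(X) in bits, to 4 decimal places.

H = −Σ pᵢ log₂ pᵢ.
−0.203·log₂(0.203) = 0.4670
−0.159·log₂(0.159) = 0.4218
−0.186·log₂(0.186) = 0.4514
−0.172·log₂(0.172) = 0.4368
−0.201·log₂(0.201) = 0.4653
−0.079·log₂(0.079) = 0.2893
Sum ≈ 2.5315 → 2.5315 bits.

2.5315 bits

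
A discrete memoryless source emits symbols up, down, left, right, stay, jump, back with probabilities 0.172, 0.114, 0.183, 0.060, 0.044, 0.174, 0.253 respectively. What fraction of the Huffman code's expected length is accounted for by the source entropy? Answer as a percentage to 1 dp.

Entropy H = −Σ p log₂ p ≈ 2.6247 bits.
Huffman merges: 11/250+3/50→13/125; 13/125+57/500→109/500; 43/250+87/500→173/500; 183/1000+109/500→401/1000; 253/1000+173/500→599/1000; 401/1000+599/1000→1. L = 667/250 ≈ 2.6680.
Efficiency = H/L = 2.6247/2.6680 = 98.4%.

98.4%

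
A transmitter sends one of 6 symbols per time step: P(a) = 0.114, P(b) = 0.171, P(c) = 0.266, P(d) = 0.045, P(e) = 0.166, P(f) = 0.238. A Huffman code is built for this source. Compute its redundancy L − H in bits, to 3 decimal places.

0.059 bits

Entropy H = −Σ p log₂ p ≈ 2.4253 bits.
Huffman merges: 9/200+57/500→159/1000; 159/1000+83/500→13/40; 171/1000+119/500→409/1000; 133/500+13/40→591/1000; 409/1000+591/1000→1. L = 621/250 ≈ 2.4840.
L − H = 2.4840 − 2.4253 = 0.059 bits.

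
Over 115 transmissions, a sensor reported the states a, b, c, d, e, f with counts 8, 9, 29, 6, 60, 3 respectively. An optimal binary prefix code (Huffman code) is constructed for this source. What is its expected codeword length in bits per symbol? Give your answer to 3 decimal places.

1.930 bits/symbol

Probabilities are the counts divided by 115.
Repeatedly combine the two least-probable nodes; the expected code length is the sum of the merged weights.
merge 3/115 + 6/115 → 9/115
merge 8/115 + 9/115 → 17/115
merge 9/115 + 17/115 → 26/115
merge 26/115 + 29/115 → 11/23
merge 11/23 + 12/23 → 1
L = 9/115 + 17/115 + 26/115 + 11/23 + 1 = 222/115 ≈ 1.930 bits/symbol.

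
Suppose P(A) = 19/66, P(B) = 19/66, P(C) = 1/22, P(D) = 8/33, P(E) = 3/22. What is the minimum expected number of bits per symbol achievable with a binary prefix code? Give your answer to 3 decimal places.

Repeatedly combine the two least-probable nodes; the expected code length is the sum of the merged weights.
merge 1/22 + 3/22 → 2/11
merge 2/11 + 8/33 → 14/33
merge 19/66 + 19/66 → 19/33
merge 14/33 + 19/33 → 1
L = 2/11 + 14/33 + 19/33 + 1 = 24/11 ≈ 2.182 bits/symbol.

2.182 bits/symbol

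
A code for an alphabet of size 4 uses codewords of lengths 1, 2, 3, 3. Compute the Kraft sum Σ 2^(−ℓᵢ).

1

With common denominator 2^3 = 8: Σ 2^(−ℓᵢ) = 4/8 + 2/8 + 1/8 + 1/8 = 8/8 = 1.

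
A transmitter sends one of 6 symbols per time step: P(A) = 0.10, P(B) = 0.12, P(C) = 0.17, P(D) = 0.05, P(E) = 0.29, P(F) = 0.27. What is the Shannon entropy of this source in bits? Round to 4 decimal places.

H = −Σ pᵢ log₂ pᵢ.
−0.10·log₂(0.10) = 0.3322
−0.12·log₂(0.12) = 0.3671
−0.17·log₂(0.17) = 0.4346
−0.05·log₂(0.05) = 0.2161
−0.29·log₂(0.29) = 0.5179
−0.27·log₂(0.27) = 0.5100
Sum ≈ 2.3779 → 2.3779 bits.

2.3779 bits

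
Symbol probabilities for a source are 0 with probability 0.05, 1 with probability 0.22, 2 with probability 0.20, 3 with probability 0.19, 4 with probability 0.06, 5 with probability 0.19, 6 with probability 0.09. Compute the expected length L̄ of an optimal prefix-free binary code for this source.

Repeatedly combine the two least-probable nodes; the expected code length is the sum of the merged weights.
merge 1/20 + 3/50 → 11/100
merge 9/100 + 11/100 → 1/5
merge 19/100 + 19/100 → 19/50
merge 1/5 + 1/5 → 2/5
merge 11/50 + 19/50 → 3/5
merge 2/5 + 3/5 → 1
L = 11/100 + 1/5 + 19/50 + 2/5 + 3/5 + 1 = 269/100 = 2.69 bits/symbol.

2.69 bits/symbol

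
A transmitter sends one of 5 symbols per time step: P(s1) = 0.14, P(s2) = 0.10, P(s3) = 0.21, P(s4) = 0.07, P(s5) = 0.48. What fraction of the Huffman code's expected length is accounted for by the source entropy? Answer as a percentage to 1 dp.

Entropy H = −Σ p log₂ p ≈ 1.9790 bits.
Huffman merges: 7/100+1/10→17/100; 7/50+17/100→31/100; 21/100+31/100→13/25; 12/25+13/25→1. L = 2 ≈ 2.0000.
Efficiency = H/L = 1.9790/2.0000 = 98.9%.

98.9%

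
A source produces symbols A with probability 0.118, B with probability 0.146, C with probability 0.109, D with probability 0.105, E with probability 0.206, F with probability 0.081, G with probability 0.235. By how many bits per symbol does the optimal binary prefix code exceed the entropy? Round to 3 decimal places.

Entropy H = −Σ p log₂ p ≈ 2.7133 bits.
Huffman merges: 81/1000+21/200→93/500; 109/1000+59/500→227/1000; 73/500+93/500→83/250; 103/500+227/1000→433/1000; 47/200+83/250→567/1000; 433/1000+567/1000→1. L = 549/200 ≈ 2.7450.
L − H = 2.7450 − 2.7133 = 0.032 bits.

0.032 bits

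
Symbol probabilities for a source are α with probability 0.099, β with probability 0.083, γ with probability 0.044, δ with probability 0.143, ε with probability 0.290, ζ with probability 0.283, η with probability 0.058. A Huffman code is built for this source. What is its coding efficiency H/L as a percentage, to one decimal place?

98.8%

Entropy H = −Σ p log₂ p ≈ 2.4994 bits.
Huffman merges: 11/250+29/500→51/500; 83/1000+99/1000→91/500; 51/500+143/1000→49/200; 91/500+49/200→427/1000; 283/1000+29/100→573/1000; 427/1000+573/1000→1. L = 2529/1000 ≈ 2.5290.
Efficiency = H/L = 2.4994/2.5290 = 98.8%.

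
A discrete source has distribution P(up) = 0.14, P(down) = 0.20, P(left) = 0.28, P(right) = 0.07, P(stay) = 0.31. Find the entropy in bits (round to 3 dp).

H = −Σ pᵢ log₂ pᵢ.
−0.14·log₂(0.14) = 0.3971
−0.20·log₂(0.20) = 0.4644
−0.28·log₂(0.28) = 0.5142
−0.07·log₂(0.07) = 0.2686
−0.31·log₂(0.31) = 0.5238
Sum ≈ 2.1681 → 2.168 bits.

2.168 bits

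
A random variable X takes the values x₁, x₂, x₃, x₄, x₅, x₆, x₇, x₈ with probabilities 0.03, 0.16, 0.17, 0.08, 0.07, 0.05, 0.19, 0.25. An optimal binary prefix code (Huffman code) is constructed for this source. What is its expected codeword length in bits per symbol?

2.79 bits/symbol

Repeatedly combine the two least-probable nodes; the expected code length is the sum of the merged weights.
merge 3/100 + 1/20 → 2/25
merge 7/100 + 2/25 → 3/20
merge 2/25 + 3/20 → 23/100
merge 4/25 + 17/100 → 33/100
merge 19/100 + 23/100 → 21/50
merge 1/4 + 33/100 → 29/50
merge 21/50 + 29/50 → 1
L = 2/25 + 3/20 + 23/100 + 33/100 + 21/50 + 29/50 + 1 = 279/100 = 2.79 bits/symbol.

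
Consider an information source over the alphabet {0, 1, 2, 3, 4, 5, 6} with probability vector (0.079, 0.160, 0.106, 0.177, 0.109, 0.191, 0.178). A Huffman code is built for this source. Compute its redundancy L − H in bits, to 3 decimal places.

0.063 bits

Entropy H = −Σ p log₂ p ≈ 2.7456 bits.
Huffman merges: 79/1000+53/500→37/200; 109/1000+4/25→269/1000; 177/1000+89/500→71/200; 37/200+191/1000→47/125; 269/1000+71/200→78/125; 47/125+78/125→1. L = 2809/1000 ≈ 2.8090.
L − H = 2.8090 − 2.7456 = 0.063 bits.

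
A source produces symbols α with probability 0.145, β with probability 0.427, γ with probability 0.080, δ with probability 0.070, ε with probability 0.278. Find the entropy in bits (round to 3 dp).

2.002 bits

H = −Σ pᵢ log₂ pᵢ.
−0.145·log₂(0.145) = 0.4040
−0.427·log₂(0.427) = 0.5242
−0.080·log₂(0.080) = 0.2915
−0.070·log₂(0.070) = 0.2686
−0.278·log₂(0.278) = 0.5134
Sum ≈ 2.0017 → 2.002 bits.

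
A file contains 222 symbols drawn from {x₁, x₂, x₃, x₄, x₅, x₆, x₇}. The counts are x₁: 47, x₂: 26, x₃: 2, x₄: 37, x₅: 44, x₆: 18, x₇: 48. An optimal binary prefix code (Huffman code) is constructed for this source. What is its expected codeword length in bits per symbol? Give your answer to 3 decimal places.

2.662 bits/symbol

Probabilities are the counts divided by 222.
Repeatedly combine the two least-probable nodes; the expected code length is the sum of the merged weights.
merge 1/111 + 3/37 → 10/111
merge 10/111 + 13/111 → 23/111
merge 1/6 + 22/111 → 27/74
merge 23/111 + 47/222 → 31/74
merge 8/37 + 27/74 → 43/74
merge 31/74 + 43/74 → 1
L = 10/111 + 23/111 + 27/74 + 31/74 + 43/74 + 1 = 197/74 ≈ 2.662 bits/symbol.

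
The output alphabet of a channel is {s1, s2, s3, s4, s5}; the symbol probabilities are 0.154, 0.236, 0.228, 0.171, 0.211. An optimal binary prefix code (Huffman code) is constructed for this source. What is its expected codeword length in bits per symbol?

Repeatedly combine the two least-probable nodes; the expected code length is the sum of the merged weights.
merge 77/500 + 171/1000 → 13/40
merge 211/1000 + 57/250 → 439/1000
merge 59/250 + 13/40 → 561/1000
merge 439/1000 + 561/1000 → 1
L = 13/40 + 439/1000 + 561/1000 + 1 = 93/40 = 2.325 bits/symbol.

2.325 bits/symbol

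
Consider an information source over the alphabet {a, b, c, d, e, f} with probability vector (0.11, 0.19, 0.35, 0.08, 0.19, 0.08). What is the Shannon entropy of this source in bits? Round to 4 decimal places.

2.3739 bits

H = −Σ pᵢ log₂ pᵢ.
−0.11·log₂(0.11) = 0.3503
−0.19·log₂(0.19) = 0.4552
−0.35·log₂(0.35) = 0.5301
−0.08·log₂(0.08) = 0.2915
−0.19·log₂(0.19) = 0.4552
−0.08·log₂(0.08) = 0.2915
Sum ≈ 2.3739 → 2.3739 bits.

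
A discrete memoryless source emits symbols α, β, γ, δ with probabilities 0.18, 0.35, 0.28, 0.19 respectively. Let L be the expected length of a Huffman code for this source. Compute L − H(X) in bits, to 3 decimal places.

0.055 bits

Entropy H = −Σ p log₂ p ≈ 1.9449 bits.
Huffman merges: 9/50+19/100→37/100; 7/25+7/20→63/100; 37/100+63/100→1. L = 2 ≈ 2.0000.
L − H = 2.0000 − 1.9449 = 0.055 bits.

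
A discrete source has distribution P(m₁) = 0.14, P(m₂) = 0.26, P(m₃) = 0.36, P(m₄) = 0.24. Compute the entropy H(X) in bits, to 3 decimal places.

1.927 bits

H = −Σ pᵢ log₂ pᵢ.
−0.14·log₂(0.14) = 0.3971
−0.26·log₂(0.26) = 0.5053
−0.36·log₂(0.36) = 0.5306
−0.24·log₂(0.24) = 0.4941
Sum ≈ 1.9271 → 1.927 bits.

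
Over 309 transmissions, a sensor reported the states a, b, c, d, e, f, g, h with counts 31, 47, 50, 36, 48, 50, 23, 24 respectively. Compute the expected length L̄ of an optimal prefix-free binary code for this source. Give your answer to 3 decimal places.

2.990 bits/symbol

Probabilities are the counts divided by 309.
Repeatedly combine the two least-probable nodes; the expected code length is the sum of the merged weights.
merge 23/309 + 8/103 → 47/309
merge 31/309 + 12/103 → 67/309
merge 47/309 + 47/309 → 94/309
merge 16/103 + 50/309 → 98/309
merge 50/309 + 67/309 → 39/103
merge 94/309 + 98/309 → 64/103
merge 39/103 + 64/103 → 1
L = 47/309 + 67/309 + 94/309 + 98/309 + 39/103 + 64/103 + 1 = 308/103 ≈ 2.990 bits/symbol.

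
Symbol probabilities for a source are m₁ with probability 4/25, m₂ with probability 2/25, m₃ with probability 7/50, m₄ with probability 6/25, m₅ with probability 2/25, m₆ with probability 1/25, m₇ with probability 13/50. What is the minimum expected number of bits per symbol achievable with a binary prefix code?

Repeatedly combine the two least-probable nodes; the expected code length is the sum of the merged weights.
merge 1/25 + 2/25 → 3/25
merge 2/25 + 3/25 → 1/5
merge 7/50 + 4/25 → 3/10
merge 1/5 + 6/25 → 11/25
merge 13/50 + 3/10 → 14/25
merge 11/25 + 14/25 → 1
L = 3/25 + 1/5 + 3/10 + 11/25 + 14/25 + 1 = 131/50 = 2.62 bits/symbol.

2.62 bits/symbol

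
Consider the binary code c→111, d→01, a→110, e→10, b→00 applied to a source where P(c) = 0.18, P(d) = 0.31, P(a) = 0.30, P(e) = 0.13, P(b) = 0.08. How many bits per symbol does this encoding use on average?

L̄ = Σ pᵢ·ℓᵢ = 0.18·3 + 0.31·2 + 0.30·3 + 0.13·2 + 0.08·2 = 2.48 bits/symbol.

2.48 bits/symbol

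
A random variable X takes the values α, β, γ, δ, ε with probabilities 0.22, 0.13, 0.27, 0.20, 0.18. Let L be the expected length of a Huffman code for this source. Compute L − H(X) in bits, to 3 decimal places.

Entropy H = −Σ p log₂ p ≈ 2.2829 bits.
Huffman merges: 13/100+9/50→31/100; 1/5+11/50→21/50; 27/100+31/100→29/50; 21/50+29/50→1. L = 231/100 ≈ 2.3100.
L − H = 2.3100 − 2.2829 = 0.027 bits.

0.027 bits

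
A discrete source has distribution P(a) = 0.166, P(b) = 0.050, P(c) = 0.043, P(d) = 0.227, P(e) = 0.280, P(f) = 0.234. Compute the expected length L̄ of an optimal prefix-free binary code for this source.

2.352 bits/symbol

Repeatedly combine the two least-probable nodes; the expected code length is the sum of the merged weights.
merge 43/1000 + 1/20 → 93/1000
merge 93/1000 + 83/500 → 259/1000
merge 227/1000 + 117/500 → 461/1000
merge 259/1000 + 7/25 → 539/1000
merge 461/1000 + 539/1000 → 1
L = 93/1000 + 259/1000 + 461/1000 + 539/1000 + 1 = 294/125 = 2.352 bits/symbol.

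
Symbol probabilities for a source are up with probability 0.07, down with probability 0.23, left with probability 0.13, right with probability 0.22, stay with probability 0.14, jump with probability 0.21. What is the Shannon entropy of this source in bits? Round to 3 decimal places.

H = −Σ pᵢ log₂ pᵢ.
−0.07·log₂(0.07) = 0.2686
−0.23·log₂(0.23) = 0.4877
−0.13·log₂(0.13) = 0.3826
−0.22·log₂(0.22) = 0.4806
−0.14·log₂(0.14) = 0.3971
−0.21·log₂(0.21) = 0.4728
Sum ≈ 2.4894 → 2.489 bits.

2.489 bits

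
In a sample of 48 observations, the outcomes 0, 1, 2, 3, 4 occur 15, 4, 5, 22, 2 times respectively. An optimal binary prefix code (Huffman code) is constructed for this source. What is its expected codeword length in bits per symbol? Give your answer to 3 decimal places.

1.896 bits/symbol

Probabilities are the counts divided by 48.
Repeatedly combine the two least-probable nodes; the expected code length is the sum of the merged weights.
merge 1/24 + 1/12 → 1/8
merge 5/48 + 1/8 → 11/48
merge 11/48 + 5/16 → 13/24
merge 11/24 + 13/24 → 1
L = 1/8 + 11/48 + 13/24 + 1 = 91/48 ≈ 1.896 bits/symbol.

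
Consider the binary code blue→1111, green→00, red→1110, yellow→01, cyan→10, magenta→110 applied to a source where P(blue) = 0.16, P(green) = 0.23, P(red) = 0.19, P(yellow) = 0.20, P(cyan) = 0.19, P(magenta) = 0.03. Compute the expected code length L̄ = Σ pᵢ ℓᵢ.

L̄ = Σ pᵢ·ℓᵢ = 0.16·4 + 0.23·2 + 0.19·4 + 0.20·2 + 0.19·2 + 0.03·3 = 2.73 bits/symbol.

2.73 bits/symbol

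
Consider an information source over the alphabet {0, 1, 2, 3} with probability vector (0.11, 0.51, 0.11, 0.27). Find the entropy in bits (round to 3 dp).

1.706 bits

H = −Σ pᵢ log₂ pᵢ.
−0.11·log₂(0.11) = 0.3503
−0.51·log₂(0.51) = 0.4954
−0.11·log₂(0.11) = 0.3503
−0.27·log₂(0.27) = 0.5100
Sum ≈ 1.7060 → 1.706 bits.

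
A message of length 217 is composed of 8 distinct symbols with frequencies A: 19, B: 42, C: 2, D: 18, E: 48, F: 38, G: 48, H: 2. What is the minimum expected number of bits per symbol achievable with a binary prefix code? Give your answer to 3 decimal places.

2.673 bits/symbol

Probabilities are the counts divided by 217.
Repeatedly combine the two least-probable nodes; the expected code length is the sum of the merged weights.
merge 2/217 + 2/217 → 4/217
merge 4/217 + 18/217 → 22/217
merge 19/217 + 22/217 → 41/217
merge 38/217 + 41/217 → 79/217
merge 6/31 + 48/217 → 90/217
merge 48/217 + 79/217 → 127/217
merge 90/217 + 127/217 → 1
L = 4/217 + 22/217 + 41/217 + 79/217 + 90/217 + 127/217 + 1 = 580/217 ≈ 2.673 bits/symbol.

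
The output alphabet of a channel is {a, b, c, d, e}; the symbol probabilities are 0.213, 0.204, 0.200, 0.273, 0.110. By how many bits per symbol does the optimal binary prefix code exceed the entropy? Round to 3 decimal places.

Entropy H = −Σ p log₂ p ≈ 2.2691 bits.
Huffman merges: 11/100+1/5→31/100; 51/250+213/1000→417/1000; 273/1000+31/100→583/1000; 417/1000+583/1000→1. L = 231/100 ≈ 2.3100.
L − H = 2.3100 − 2.2691 = 0.041 bits.

0.041 bits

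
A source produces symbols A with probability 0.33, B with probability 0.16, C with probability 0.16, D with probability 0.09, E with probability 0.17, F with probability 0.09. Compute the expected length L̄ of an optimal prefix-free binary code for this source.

2.5 bits/symbol

Repeatedly combine the two least-probable nodes; the expected code length is the sum of the merged weights.
merge 9/100 + 9/100 → 9/50
merge 4/25 + 4/25 → 8/25
merge 17/100 + 9/50 → 7/20
merge 8/25 + 33/100 → 13/20
merge 7/20 + 13/20 → 1
L = 9/50 + 8/25 + 7/20 + 13/20 + 1 = 5/2 = 2.5 bits/symbol.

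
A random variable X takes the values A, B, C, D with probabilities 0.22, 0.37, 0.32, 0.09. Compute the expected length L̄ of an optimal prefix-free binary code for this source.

Repeatedly combine the two least-probable nodes; the expected code length is the sum of the merged weights.
merge 9/100 + 11/50 → 31/100
merge 31/100 + 8/25 → 63/100
merge 37/100 + 63/100 → 1
L = 31/100 + 63/100 + 1 = 97/50 = 1.94 bits/symbol.

1.94 bits/symbol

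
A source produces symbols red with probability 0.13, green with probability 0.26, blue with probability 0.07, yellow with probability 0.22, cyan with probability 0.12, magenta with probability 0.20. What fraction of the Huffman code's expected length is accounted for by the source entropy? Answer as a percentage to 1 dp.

98.3%

Entropy H = −Σ p log₂ p ≈ 2.4685 bits.
Huffman merges: 7/100+3/25→19/100; 13/100+19/100→8/25; 1/5+11/50→21/50; 13/50+8/25→29/50; 21/50+29/50→1. L = 251/100 ≈ 2.5100.
Efficiency = H/L = 2.4685/2.5100 = 98.3%.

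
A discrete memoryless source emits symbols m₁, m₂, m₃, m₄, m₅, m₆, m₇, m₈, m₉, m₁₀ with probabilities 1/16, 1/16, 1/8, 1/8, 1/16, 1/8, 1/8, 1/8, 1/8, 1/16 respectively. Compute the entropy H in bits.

Each probability is a power of 1/2, so log₂(1/p) is an integer.
H = Σ p·log₂(1/p) = 1/16·4 + 1/16·4 + 1/8·3 + 1/8·3 + 1/16·4 + 1/8·3 + 1/8·3 + 1/8·3 + 1/8·3 + 1/16·4 = 3.25 bits.

3.25 bits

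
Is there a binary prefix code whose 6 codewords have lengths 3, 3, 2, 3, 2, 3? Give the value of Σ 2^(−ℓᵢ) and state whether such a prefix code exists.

With common denominator 2^3 = 8: Σ 2^(−ℓᵢ) = 1/8 + 1/8 + 2/8 + 1/8 + 2/8 + 1/8 = 8/8 = 1.
Kraft's inequality requires Σ ≤ 1; here Σ = 1 ≤ 1, so such a prefix code exists.

1; yes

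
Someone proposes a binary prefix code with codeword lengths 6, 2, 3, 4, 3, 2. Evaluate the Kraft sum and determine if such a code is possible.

0.828125; yes

With common denominator 2^6 = 64: Σ 2^(−ℓᵢ) = 1/64 + 16/64 + 8/64 + 4/64 + 8/64 + 16/64 = 53/64 = 0.828125.
Kraft's inequality requires Σ ≤ 1; here Σ = 0.828125 ≤ 1, so such a prefix code exists.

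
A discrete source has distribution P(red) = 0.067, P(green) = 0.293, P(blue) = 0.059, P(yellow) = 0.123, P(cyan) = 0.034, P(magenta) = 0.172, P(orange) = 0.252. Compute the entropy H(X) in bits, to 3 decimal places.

2.497 bits

H = −Σ pᵢ log₂ pᵢ.
−0.067·log₂(0.067) = 0.2613
−0.293·log₂(0.293) = 0.5189
−0.059·log₂(0.059) = 0.2409
−0.123·log₂(0.123) = 0.3719
−0.034·log₂(0.034) = 0.1659
−0.172·log₂(0.172) = 0.4368
−0.252·log₂(0.252) = 0.5011
Sum ≈ 2.4967 → 2.497 bits.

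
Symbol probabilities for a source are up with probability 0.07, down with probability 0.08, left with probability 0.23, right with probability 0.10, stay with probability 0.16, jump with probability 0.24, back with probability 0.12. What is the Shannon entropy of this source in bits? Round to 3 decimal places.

H = −Σ pᵢ log₂ pᵢ.
−0.07·log₂(0.07) = 0.2686
−0.08·log₂(0.08) = 0.2915
−0.23·log₂(0.23) = 0.4877
−0.10·log₂(0.10) = 0.3322
−0.16·log₂(0.16) = 0.4230
−0.24·log₂(0.24) = 0.4941
−0.12·log₂(0.12) = 0.3671
Sum ≈ 2.6641 → 2.664 bits.

2.664 bits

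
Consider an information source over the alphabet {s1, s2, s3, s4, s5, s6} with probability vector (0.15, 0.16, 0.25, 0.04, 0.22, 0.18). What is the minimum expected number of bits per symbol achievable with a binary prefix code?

Repeatedly combine the two least-probable nodes; the expected code length is the sum of the merged weights.
merge 1/25 + 3/20 → 19/100
merge 4/25 + 9/50 → 17/50
merge 19/100 + 11/50 → 41/100
merge 1/4 + 17/50 → 59/100
merge 41/100 + 59/100 → 1
L = 19/100 + 17/50 + 41/100 + 59/100 + 1 = 253/100 = 2.53 bits/symbol.

2.53 bits/symbol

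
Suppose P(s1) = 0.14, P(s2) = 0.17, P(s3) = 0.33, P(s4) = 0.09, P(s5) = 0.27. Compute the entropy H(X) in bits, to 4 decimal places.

2.1822 bits

H = −Σ pᵢ log₂ pᵢ.
−0.14·log₂(0.14) = 0.3971
−0.17·log₂(0.17) = 0.4346
−0.33·log₂(0.33) = 0.5278
−0.09·log₂(0.09) = 0.3127
−0.27·log₂(0.27) = 0.5100
Sum ≈ 2.1822 → 2.1822 bits.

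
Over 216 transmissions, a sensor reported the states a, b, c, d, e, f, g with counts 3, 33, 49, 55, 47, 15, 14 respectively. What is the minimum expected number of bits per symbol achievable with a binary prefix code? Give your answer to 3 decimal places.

2.528 bits/symbol

Probabilities are the counts divided by 216.
Repeatedly combine the two least-probable nodes; the expected code length is the sum of the merged weights.
merge 1/72 + 7/108 → 17/216
merge 5/72 + 17/216 → 4/27
merge 4/27 + 11/72 → 65/216
merge 47/216 + 49/216 → 4/9
merge 55/216 + 65/216 → 5/9
merge 4/9 + 5/9 → 1
L = 17/216 + 4/27 + 65/216 + 4/9 + 5/9 + 1 = 91/36 ≈ 2.528 bits/symbol.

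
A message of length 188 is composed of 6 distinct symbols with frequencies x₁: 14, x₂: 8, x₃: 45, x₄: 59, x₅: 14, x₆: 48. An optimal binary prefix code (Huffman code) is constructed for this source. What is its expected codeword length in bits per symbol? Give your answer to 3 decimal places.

Probabilities are the counts divided by 188.
Repeatedly combine the two least-probable nodes; the expected code length is the sum of the merged weights.
merge 2/47 + 7/94 → 11/94
merge 7/94 + 11/94 → 9/47
merge 9/47 + 45/188 → 81/188
merge 12/47 + 59/188 → 107/188
merge 81/188 + 107/188 → 1
L = 11/94 + 9/47 + 81/188 + 107/188 + 1 = 217/94 ≈ 2.309 bits/symbol.

2.309 bits/symbol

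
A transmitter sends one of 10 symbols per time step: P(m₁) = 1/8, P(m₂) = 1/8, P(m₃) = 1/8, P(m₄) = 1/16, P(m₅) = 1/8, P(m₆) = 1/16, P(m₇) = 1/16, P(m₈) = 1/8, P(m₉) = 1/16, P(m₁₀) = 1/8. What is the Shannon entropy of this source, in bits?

3.25 bits

Each probability is a power of 1/2, so log₂(1/p) is an integer.
H = Σ p·log₂(1/p) = 1/8·3 + 1/8·3 + 1/8·3 + 1/16·4 + 1/8·3 + 1/16·4 + 1/16·4 + 1/8·3 + 1/16·4 + 1/8·3 = 3.25 bits.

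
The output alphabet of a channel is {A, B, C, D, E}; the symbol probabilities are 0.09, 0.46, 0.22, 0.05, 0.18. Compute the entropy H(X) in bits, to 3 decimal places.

H = −Σ pᵢ log₂ pᵢ.
−0.09·log₂(0.09) = 0.3127
−0.46·log₂(0.46) = 0.5153
−0.22·log₂(0.22) = 0.4806
−0.05·log₂(0.05) = 0.2161
−0.18·log₂(0.18) = 0.4453
Sum ≈ 1.9700 → 1.970 bits.

1.970 bits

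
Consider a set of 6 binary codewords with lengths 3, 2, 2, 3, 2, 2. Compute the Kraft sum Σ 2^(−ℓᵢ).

1.25

With common denominator 2^3 = 8: Σ 2^(−ℓᵢ) = 1/8 + 2/8 + 2/8 + 1/8 + 2/8 + 2/8 = 10/8 = 1.25.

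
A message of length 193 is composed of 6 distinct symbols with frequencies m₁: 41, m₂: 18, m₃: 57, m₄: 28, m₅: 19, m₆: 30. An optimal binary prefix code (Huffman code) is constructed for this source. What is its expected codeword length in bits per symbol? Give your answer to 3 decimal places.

2.492 bits/symbol

Probabilities are the counts divided by 193.
Repeatedly combine the two least-probable nodes; the expected code length is the sum of the merged weights.
merge 18/193 + 19/193 → 37/193
merge 28/193 + 30/193 → 58/193
merge 37/193 + 41/193 → 78/193
merge 57/193 + 58/193 → 115/193
merge 78/193 + 115/193 → 1
L = 37/193 + 58/193 + 78/193 + 115/193 + 1 = 481/193 ≈ 2.492 bits/symbol.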